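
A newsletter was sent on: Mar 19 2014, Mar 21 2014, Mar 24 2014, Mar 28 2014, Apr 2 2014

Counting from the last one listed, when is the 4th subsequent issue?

The spacing grows by 1 each time: 2, 3, 4, 5 days.
Next gap: 6 days. Apr 2 2014 + 6 days = Apr 8 2014.
Next gap: 7 days. Apr 8 2014 + 7 days = Apr 15 2014.
Next gap: 8 days. Apr 15 2014 + 8 days = Apr 23 2014.
Next gap: 9 days. Apr 23 2014 + 9 days = May 2 2014.

May 2 2014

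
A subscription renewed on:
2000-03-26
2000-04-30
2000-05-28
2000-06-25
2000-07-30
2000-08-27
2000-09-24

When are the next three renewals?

All Sundays; the gaps (35, 28, 28, 35, 28, 28) vary with month length.
This is the last Sunday of each month.
October 2000 ends with Sunday 2000-10-29.
Last Sunday of November 2000: 2000-11-26.
Last Sunday of December 2000: 2000-12-31.

2000-10-29, 2000-11-26, 2000-12-31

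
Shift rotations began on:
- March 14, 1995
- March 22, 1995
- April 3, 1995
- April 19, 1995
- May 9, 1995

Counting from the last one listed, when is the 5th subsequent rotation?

Intervals are 8, 12, 16, 20 days — an arithmetic progression with common difference 4.
Next gap: 24 days. May 9, 1995 + 24 days = June 2, 1995.
Next gap: 28 days. June 2, 1995 + 28 days = June 30, 1995.
Next gap: 32 days. June 30, 1995 + 32 days = August 1, 1995.
Next gap: 36 days. August 1, 1995 + 36 days = September 6, 1995.
Next gap: 40 days. September 6, 1995 + 40 days = October 16, 1995.

October 16, 1995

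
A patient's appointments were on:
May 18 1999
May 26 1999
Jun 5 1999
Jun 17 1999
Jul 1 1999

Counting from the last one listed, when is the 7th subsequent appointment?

Dec 2 1999

The spacing grows by 2 each time: 8, 10, 12, 14 days.
Next gap: 16 days. Jul 1 1999 + 16 days = Jul 17 1999.
Next gap: 18 days. Jul 17 1999 + 18 days = Aug 4 1999.
Next gap: 20 days. Aug 4 1999 + 20 days = Aug 24 1999.
Next gap: 22 days. Aug 24 1999 + 22 days = Sep 15 1999.
Next gap: 24 days. Sep 15 1999 + 24 days = Oct 9 1999.
Next gap: 26 days. Oct 9 1999 + 26 days = Nov 4 1999.
Next gap: 28 days. Nov 4 1999 + 28 days = Dec 2 1999.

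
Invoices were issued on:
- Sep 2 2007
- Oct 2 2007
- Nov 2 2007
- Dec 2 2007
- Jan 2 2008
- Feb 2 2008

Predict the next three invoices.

Mar 2 2008, Apr 2 2008, May 2 2008

Gaps: 30, 31, 30, 31, 31 days — not constant. Every event is on the 2nd of the month.
Pattern: the 2nd of each month.
Next: March 2008 → Mar 2 2008.
Next: April 2008 → Apr 2 2008.
Next: May 2008 → May 2 2008.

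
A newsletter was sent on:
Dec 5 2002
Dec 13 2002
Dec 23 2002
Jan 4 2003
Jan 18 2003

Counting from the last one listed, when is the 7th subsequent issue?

The spacing grows by 2 each time: 8, 10, 12, 14 days.
Next gap: 16 days. Jan 18 2003 + 16 days = Feb 3 2003.
Next gap: 18 days. Feb 3 2003 + 18 days = Feb 21 2003.
Next gap: 20 days. Feb 21 2003 + 20 days = Mar 13 2003.
Next gap: 22 days. Mar 13 2003 + 22 days = Apr 4 2003.
Next gap: 24 days. Apr 4 2003 + 24 days = Apr 28 2003.
Next gap: 26 days. Apr 28 2003 + 26 days = May 24 2003.
Next gap: 28 days. May 24 2003 + 28 days = Jun 21 2003.

Jun 21 2003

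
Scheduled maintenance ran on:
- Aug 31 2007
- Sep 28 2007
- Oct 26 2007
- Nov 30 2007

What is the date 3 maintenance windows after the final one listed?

Every date is a Friday; gaps 28, 28, 35 days.
Each is the last Friday of its month (at least one falls on the 29th or later, ruling out '4th Friday').
December 2007 ends with Friday Dec 28 2007.
Last Friday of January 2008: Jan 25 2008.
Last Friday of February 2008: Feb 29 2008.

Feb 29 2008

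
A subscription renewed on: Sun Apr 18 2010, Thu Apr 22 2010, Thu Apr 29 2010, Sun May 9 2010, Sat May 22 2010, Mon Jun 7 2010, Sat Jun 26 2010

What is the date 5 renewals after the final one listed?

The spacing grows by 3 each time: 4, 7, 10, 13, 16, 19 days.
Next gap: 22 days. Sat Jun 26 2010 + 22 days = Sun Jul 18 2010.
Next gap: 25 days. Sun Jul 18 2010 + 25 days = Thu Aug 12 2010.
Next gap: 28 days. Thu Aug 12 2010 + 28 days = Thu Sep 9 2010.
Next gap: 31 days. Thu Sep 9 2010 + 31 days = Sun Oct 10 2010.
Next gap: 34 days. Sun Oct 10 2010 + 34 days = Sat Nov 13 2010.

Sat Nov 13 2010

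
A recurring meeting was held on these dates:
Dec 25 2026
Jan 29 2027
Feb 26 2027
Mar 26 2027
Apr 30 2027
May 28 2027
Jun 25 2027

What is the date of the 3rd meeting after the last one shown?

These are Fridays with 35, 28, 28, 35, 28, 28-day gaps.
Each is the final Friday of its month — Jan 29 2027 is past the 28th, so '4th Friday' doesn't fit.
July 2027 ends with Friday Jul 30 2027.
August 2027 ends with Friday Aug 27 2027.
September 2027 ends with Friday Sep 24 2027.

Sep 24 2027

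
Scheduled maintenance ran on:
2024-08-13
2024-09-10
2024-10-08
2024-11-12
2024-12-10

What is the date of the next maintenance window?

2025-01-14

Gaps: 28, 28, 35, 28 days — a mix of 28 and 35. Every date is a Tuesday.
Each is the 2nd Tuesday of its month.
2nd Tuesday of January 2025: 2025-01-14.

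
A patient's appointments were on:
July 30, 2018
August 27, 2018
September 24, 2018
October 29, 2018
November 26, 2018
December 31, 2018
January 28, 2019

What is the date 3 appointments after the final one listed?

April 29, 2019

All Mondays; the gaps (28, 28, 35, 28, 35, 28) vary with month length.
This is the last Monday of each month.
Last Monday of February 2019: February 25, 2019.
Last Monday of March 2019: March 25, 2019.
Last Monday of April 2019: April 29, 2019.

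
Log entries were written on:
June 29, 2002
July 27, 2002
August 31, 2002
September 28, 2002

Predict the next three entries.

October 26, 2002; November 30, 2002; December 28, 2002

Every date is a Saturday; gaps 28, 35, 28 days.
Each is the last Saturday of its month (at least one falls on the 29th or later, ruling out '4th Saturday').
October 2002 ends with Saturday October 26, 2002.
November 2002 ends with Saturday November 30, 2002.
December 2002 ends with Saturday December 28, 2002.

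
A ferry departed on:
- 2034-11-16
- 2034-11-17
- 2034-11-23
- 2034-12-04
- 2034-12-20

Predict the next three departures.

2035-01-10, 2035-02-05, 2035-03-08

The spacing grows by 5 each time: 1, 6, 11, 16 days.
Next gap: 21 days. 2034-12-20 + 21 days = 2035-01-10.
Next gap: 26 days. 2035-01-10 + 26 days = 2035-02-05.
Next gap: 31 days. 2035-02-05 + 31 days = 2035-03-08.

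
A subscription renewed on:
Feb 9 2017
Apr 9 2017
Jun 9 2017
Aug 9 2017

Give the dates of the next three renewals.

Oct 9 2017, Dec 9 2017, Feb 9 2018

Gaps: 59, 61, 61 days — not constant. Every event is on the 9th of the month.
Pattern: the 9th of every 2 months.
Next: October 2017 → Oct 9 2017.
Next: December 2017 → Dec 9 2017.
February 2018: Feb 9 2018.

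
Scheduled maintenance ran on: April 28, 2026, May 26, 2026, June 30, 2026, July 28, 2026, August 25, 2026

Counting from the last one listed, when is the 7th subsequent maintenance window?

March 30, 2027

These are Tuesdays with 28, 35, 28, 28-day gaps.
Each is the final Tuesday of its month — June 30, 2026 is past the 28th, so '4th Tuesday' doesn't fit.
Last Tuesday of September 2026: September 29, 2026.
October 2026 ends with Tuesday October 27, 2026.
November 2026 ends with Tuesday November 24, 2026.
December 2026 ends with Tuesday December 29, 2026.
Last Tuesday of January 2027: January 26, 2027.
February 2027 ends with Tuesday February 23, 2027.
March 2027 ends with Tuesday March 30, 2027.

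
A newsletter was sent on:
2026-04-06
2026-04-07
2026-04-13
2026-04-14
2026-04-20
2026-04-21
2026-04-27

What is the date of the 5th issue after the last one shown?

2026-05-12

The gap pattern 1, 6, 1, 6, 1, 6 repeats every 2 events.
These are the Mondays and Tuesdays of each week.
Next Tuesday: 2026-04-28.
Next Monday: 2026-05-04.
The following Tuesday is 2026-05-05.
Next Monday: 2026-05-11.
Next Tuesday: 2026-05-12.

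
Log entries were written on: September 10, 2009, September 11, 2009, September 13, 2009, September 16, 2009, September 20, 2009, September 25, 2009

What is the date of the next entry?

October 1, 2009

Intervals are 1, 2, 3, 4, 5 days — an arithmetic progression with common difference 1.
Next gap: 6 days. September 25, 2009 + 6 days = October 1, 2009.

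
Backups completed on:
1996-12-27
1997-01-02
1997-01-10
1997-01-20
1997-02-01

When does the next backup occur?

Intervals are 6, 8, 10, 12 days — an arithmetic progression with common difference 2.
Next gap: 14 days. 1997-02-01 + 14 days = 1997-02-15.

1997-02-15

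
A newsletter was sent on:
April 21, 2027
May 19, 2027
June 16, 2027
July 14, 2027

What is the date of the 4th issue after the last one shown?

November 3, 2027

Gaps between consecutive events: 28, 28, 28 days — a constant 28-day interval.
July 14, 2027 + 28 days = August 11, 2027.
August 11, 2027 + 28 days = September 8, 2027.
September 8, 2027 + 28 days = October 6, 2027.
October 6, 2027 + 28 days = November 3, 2027.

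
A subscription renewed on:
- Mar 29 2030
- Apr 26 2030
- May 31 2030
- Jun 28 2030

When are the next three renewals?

Jul 26 2030, Aug 30 2030, Sep 27 2030

Every date is a Friday; gaps 28, 35, 28 days.
Each is the last Friday of its month (at least one falls on the 29th or later, ruling out '4th Friday').
July 2030 ends with Friday Jul 26 2030.
Last Friday of August 2030: Aug 30 2030.
Last Friday of September 2030: Sep 27 2030.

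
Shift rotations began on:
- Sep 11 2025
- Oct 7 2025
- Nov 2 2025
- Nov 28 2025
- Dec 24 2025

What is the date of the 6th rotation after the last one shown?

May 29 2026

Gaps between consecutive events: 26, 26, 26, 26 days — a constant 26-day interval.
Dec 24 2025 + 26 days = Jan 19 2026.
Jan 19 2026 + 26 days = Feb 14 2026.
Feb 14 2026 + 26 days = Mar 12 2026.
Mar 12 2026 + 26 days = Apr 7 2026.
Apr 7 2026 + 26 days = May 3 2026.
May 3 2026 + 26 days = May 29 2026.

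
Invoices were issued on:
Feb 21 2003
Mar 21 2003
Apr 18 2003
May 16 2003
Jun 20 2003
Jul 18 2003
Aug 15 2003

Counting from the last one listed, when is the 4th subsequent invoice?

Dec 19 2003

These are Fridays at 28- or 35-day spacing (28, 28, 28, 35, 28, 28).
The pattern: 3rd Friday of the month.
3rd Friday of September 2003: Sep 19 2003.
October 2003 — 3rd Friday is Oct 17 2003.
November 2003 — 3rd Friday is Nov 21 2003.
December 2003 — 3rd Friday is Dec 19 2003.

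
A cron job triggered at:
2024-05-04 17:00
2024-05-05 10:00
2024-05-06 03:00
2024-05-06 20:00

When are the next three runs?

2024-05-07 13:00, 2024-05-08 06:00, 2024-05-08 23:00

Gaps: 17, 17, 17 hours — each event is 17 hours after the previous one.
2024-05-06 20:00 + 17 h = 2024-05-07 13:00.
2024-05-07 13:00 + 17 h = 2024-05-08 06:00.
2024-05-08 06:00 + 17 h = 2024-05-08 23:00.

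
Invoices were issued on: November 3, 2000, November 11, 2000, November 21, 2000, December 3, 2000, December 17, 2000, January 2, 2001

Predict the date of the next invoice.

January 20, 2001

The spacing grows by 2 each time: 8, 10, 12, 14, 16 days.
Next gap: 18 days. January 2, 2001 + 18 days = January 20, 2001.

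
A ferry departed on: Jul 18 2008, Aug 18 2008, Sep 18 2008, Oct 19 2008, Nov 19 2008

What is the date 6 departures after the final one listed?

May 24 2009

Gaps between consecutive events: 31, 31, 31, 31 days — a constant 31-day interval.
Nov 19 2008 + 31 days = Dec 20 2008.
Dec 20 2008 + 31 days = Jan 20 2009.
Jan 20 2009 + 31 days = Feb 20 2009.
Feb 20 2009 + 31 days = Mar 23 2009.
Mar 23 2009 + 31 days = Apr 23 2009.
Apr 23 2009 + 31 days = May 24 2009.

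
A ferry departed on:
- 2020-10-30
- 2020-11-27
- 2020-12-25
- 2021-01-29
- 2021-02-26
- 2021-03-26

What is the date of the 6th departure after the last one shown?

Every date is a Friday; gaps 28, 28, 35, 28, 28 days.
Each is the last Friday of its month (at least one falls on the 29th or later, ruling out '4th Friday').
Last Friday of April 2021: 2021-04-30.
May 2021 ends with Friday 2021-05-28.
Last Friday of June 2021: 2021-06-25.
July 2021 ends with Friday 2021-07-30.
Last Friday of August 2021: 2021-08-27.
Last Friday of September 2021: 2021-09-24.

2021-09-24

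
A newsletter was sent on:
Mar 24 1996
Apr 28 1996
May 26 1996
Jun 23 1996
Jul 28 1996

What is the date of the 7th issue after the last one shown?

All dates are Sundays, 35, 28, 28, 35 days apart.
Specifically, the 4th Sunday of each month.
August 1996 — 4th Sunday is Aug 25 1996.
September 1996 — 4th Sunday is Sep 22 1996.
October 1996 — 4th Sunday is Oct 27 1996.
November 1996 — 4th Sunday is Nov 24 1996.
4th Sunday of December 1996: Dec 22 1996.
4th Sunday of January 1997: Jan 26 1997.
4th Sunday of February 1997: Feb 23 1997.

Feb 23 1997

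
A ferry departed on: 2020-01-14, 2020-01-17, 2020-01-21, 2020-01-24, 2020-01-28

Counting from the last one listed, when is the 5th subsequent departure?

2020-02-14

Every event lands on a Tuesday or Friday (gaps cycle 3, 4, 3, 4).
So the schedule is: every Tuesday and Friday.
Next Friday: 2020-01-31.
The following Tuesday is 2020-02-04.
Next Friday: 2020-02-07.
Next Tuesday: 2020-02-11.
Next Friday: 2020-02-14.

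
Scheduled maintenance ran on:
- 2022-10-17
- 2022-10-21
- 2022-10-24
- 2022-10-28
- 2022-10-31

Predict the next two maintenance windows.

The gap pattern 4, 3, 4, 3 repeats every 2 events.
These are the Mondays and Fridays of each week.
The following Friday is 2022-11-04.
The following Monday is 2022-11-07.

2022-11-04, 2022-11-07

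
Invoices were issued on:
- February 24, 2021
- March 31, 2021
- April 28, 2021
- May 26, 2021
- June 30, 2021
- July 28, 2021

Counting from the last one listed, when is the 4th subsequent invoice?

Every date is a Wednesday; gaps 35, 28, 28, 35, 28 days.
Each is the last Wednesday of its month (at least one falls on the 29th or later, ruling out '4th Wednesday').
August 2021 ends with Wednesday August 25, 2021.
Last Wednesday of September 2021: September 29, 2021.
Last Wednesday of October 2021: October 27, 2021.
Last Wednesday of November 2021: November 24, 2021.

November 24, 2021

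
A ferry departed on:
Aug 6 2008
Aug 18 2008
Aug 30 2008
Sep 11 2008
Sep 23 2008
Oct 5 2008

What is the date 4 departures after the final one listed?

Nov 22 2008

Every event comes 12 days after the last (12, 12, 12, 12, 12).
Oct 5 2008 + 12 days = Oct 17 2008.
Oct 17 2008 + 12 days = Oct 29 2008.
Oct 29 2008 + 12 days = Nov 10 2008.
Nov 10 2008 + 12 days = Nov 22 2008.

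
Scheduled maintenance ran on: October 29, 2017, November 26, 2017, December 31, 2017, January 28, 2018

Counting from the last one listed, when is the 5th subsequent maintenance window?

These are Sundays with 28, 35, 28-day gaps.
Each is the final Sunday of its month — October 29, 2017 is past the 28th, so '4th Sunday' doesn't fit.
Last Sunday of February 2018: February 25, 2018.
March 2018 ends with Sunday March 25, 2018.
April 2018 ends with Sunday April 29, 2018.
May 2018 ends with Sunday May 27, 2018.
Last Sunday of June 2018: June 24, 2018.

June 24, 2018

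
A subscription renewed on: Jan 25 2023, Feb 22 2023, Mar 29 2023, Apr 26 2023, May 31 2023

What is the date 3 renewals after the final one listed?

All Wednesdays; the gaps (28, 35, 28, 35) vary with month length.
This is the last Wednesday of each month.
Last Wednesday of June 2023: Jun 28 2023.
Last Wednesday of July 2023: Jul 26 2023.
Last Wednesday of August 2023: Aug 30 2023.

Aug 30 2023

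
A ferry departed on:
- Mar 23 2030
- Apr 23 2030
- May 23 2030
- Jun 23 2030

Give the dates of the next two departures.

Jul 23 2030, Aug 23 2030

The day-of-month is always 23 (31, 30, 31 days between events).
So this recurs on the 23rd of each month.
Next: July 2030 → Jul 23 2030.
Next: August 2030 → Aug 23 2030.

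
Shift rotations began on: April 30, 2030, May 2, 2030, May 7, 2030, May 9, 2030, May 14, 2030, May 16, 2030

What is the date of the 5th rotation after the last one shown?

The gap pattern 2, 5, 2, 5, 2 repeats every 2 events.
These are the Tuesdays and Thursdays of each week.
The following Tuesday is May 21, 2030.
Next Thursday: May 23, 2030.
Next Tuesday: May 28, 2030.
Next Thursday: May 30, 2030.
Next Tuesday: June 4, 2030.

June 4, 2030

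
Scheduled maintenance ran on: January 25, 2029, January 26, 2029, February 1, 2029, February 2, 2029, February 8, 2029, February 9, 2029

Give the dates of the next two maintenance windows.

February 15, 2029; February 16, 2029

Gaps: 1, 6, 1, 6, 1 days — not constant, but cyclic with period 2.
The events fall on every Thursday and Friday.
Next Thursday: February 15, 2029.
The following Friday is February 16, 2029.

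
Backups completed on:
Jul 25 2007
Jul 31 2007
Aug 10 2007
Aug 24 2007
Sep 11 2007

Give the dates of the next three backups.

Oct 3 2007, Oct 29 2007, Nov 28 2007

The spacing grows by 4 each time: 6, 10, 14, 18 days.
Next gap: 22 days. Sep 11 2007 + 22 days = Oct 3 2007.
Next gap: 26 days. Oct 3 2007 + 26 days = Oct 29 2007.
Next gap: 30 days. Oct 29 2007 + 30 days = Nov 28 2007.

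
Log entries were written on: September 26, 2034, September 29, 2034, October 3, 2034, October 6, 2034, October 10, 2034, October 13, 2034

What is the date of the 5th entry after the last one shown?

October 31, 2034

Every event lands on a Tuesday or Friday (gaps cycle 3, 4, 3, 4, 3).
So the schedule is: every Tuesday and Friday.
Next Tuesday: October 17, 2034.
The following Friday is October 20, 2034.
The following Tuesday is October 24, 2034.
The following Friday is October 27, 2034.
The following Tuesday is October 31, 2034.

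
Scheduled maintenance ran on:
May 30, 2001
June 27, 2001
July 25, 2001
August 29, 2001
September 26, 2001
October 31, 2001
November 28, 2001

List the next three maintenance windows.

December 26, 2001; January 30, 2002; February 27, 2002

These are Wednesdays with 28, 28, 35, 28, 35, 28-day gaps.
Each is the final Wednesday of its month — May 30, 2001 is past the 28th, so '4th Wednesday' doesn't fit.
Last Wednesday of December 2001: December 26, 2001.
January 2002 ends with Wednesday January 30, 2002.
Last Wednesday of February 2002: February 27, 2002.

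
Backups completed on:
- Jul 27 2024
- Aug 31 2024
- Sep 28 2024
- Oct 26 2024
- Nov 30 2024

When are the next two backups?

Dec 28 2024, Jan 25 2025

All Saturdays; the gaps (35, 28, 28, 35) vary with month length.
This is the last Saturday of each month.
Last Saturday of December 2024: Dec 28 2024.
January 2025 ends with Saturday Jan 25 2025.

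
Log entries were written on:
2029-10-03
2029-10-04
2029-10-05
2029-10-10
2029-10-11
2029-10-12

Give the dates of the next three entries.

2029-10-17, 2029-10-18, 2029-10-19

Gaps: 1, 1, 5, 1, 1 days — not constant, but cyclic with period 3.
The events fall on every Wednesday, Thursday and Friday.
The following Wednesday is 2029-10-17.
The following Thursday is 2029-10-18.
Next Friday: 2029-10-19.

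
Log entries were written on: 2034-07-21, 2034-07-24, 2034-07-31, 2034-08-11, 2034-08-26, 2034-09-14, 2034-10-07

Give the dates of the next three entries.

Intervals are 3, 7, 11, 15, 19, 23 days — an arithmetic progression with common difference 4.
Next gap: 27 days. 2034-10-07 + 27 days = 2034-11-03.
Next gap: 31 days. 2034-11-03 + 31 days = 2034-12-04.
Next gap: 35 days. 2034-12-04 + 35 days = 2035-01-08.

2034-11-03, 2034-12-04, 2035-01-08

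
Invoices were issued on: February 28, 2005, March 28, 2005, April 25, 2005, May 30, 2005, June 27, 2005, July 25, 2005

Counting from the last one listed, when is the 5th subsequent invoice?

December 26, 2005

These are Mondays with 28, 28, 35, 28, 28-day gaps.
Each is the final Monday of its month — May 30, 2005 is past the 28th, so '4th Monday' doesn't fit.
August 2005 ends with Monday August 29, 2005.
Last Monday of September 2005: September 26, 2005.
Last Monday of October 2005: October 31, 2005.
Last Monday of November 2005: November 28, 2005.
December 2005 ends with Monday December 26, 2005.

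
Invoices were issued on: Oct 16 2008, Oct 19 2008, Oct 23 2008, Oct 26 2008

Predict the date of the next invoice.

Oct 30 2008

The gap pattern 3, 4, 3 repeats every 2 events.
These are the Thursdays and Sundays of each week.
The following Thursday is Oct 30 2008.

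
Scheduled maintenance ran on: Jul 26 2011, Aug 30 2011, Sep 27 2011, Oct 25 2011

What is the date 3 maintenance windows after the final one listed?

Jan 31 2012

These are Tuesdays with 35, 28, 28-day gaps.
Each is the final Tuesday of its month — Aug 30 2011 is past the 28th, so '4th Tuesday' doesn't fit.
November 2011 ends with Tuesday Nov 29 2011.
December 2011 ends with Tuesday Dec 27 2011.
January 2012 ends with Tuesday Jan 31 2012.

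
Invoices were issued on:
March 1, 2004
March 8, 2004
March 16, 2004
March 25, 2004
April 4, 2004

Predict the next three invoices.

April 15, 2004; April 27, 2004; May 10, 2004

Gaps: 7, 8, 9, 10 days — each gap is 1 larger than the previous one.
Next gap: 11 days. April 4, 2004 + 11 days = April 15, 2004.
Next gap: 12 days. April 15, 2004 + 12 days = April 27, 2004.
Next gap: 13 days. April 27, 2004 + 13 days = May 10, 2004.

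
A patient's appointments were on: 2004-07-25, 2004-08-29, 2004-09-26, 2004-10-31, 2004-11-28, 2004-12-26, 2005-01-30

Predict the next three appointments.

2005-02-27, 2005-03-27, 2005-04-24

All Sundays; the gaps (35, 28, 35, 28, 28, 35) vary with month length.
This is the last Sunday of each month.
February 2005 ends with Sunday 2005-02-27.
Last Sunday of March 2005: 2005-03-27.
Last Sunday of April 2005: 2005-04-24.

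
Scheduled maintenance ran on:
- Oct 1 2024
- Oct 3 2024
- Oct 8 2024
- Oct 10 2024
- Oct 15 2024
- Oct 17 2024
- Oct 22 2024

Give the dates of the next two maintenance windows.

The gap pattern 2, 5, 2, 5, 2, 5 repeats every 2 events.
These are the Tuesdays and Thursdays of each week.
Next Thursday: Oct 24 2024.
The following Tuesday is Oct 29 2024.

Oct 24 2024, Oct 29 2024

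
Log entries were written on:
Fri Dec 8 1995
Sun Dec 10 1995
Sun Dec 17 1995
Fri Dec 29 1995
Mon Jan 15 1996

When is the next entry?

Gaps: 2, 7, 12, 17 days — each gap is 5 larger than the previous one.
Next gap: 22 days. Mon Jan 15 1996 + 22 days = Tue Feb 6 1996.

Tue Feb 6 1996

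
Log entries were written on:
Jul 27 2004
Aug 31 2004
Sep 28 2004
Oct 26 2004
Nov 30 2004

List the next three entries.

All Tuesdays; the gaps (35, 28, 28, 35) vary with month length.
This is the last Tuesday of each month.
December 2004 ends with Tuesday Dec 28 2004.
Last Tuesday of January 2005: Jan 25 2005.
Last Tuesday of February 2005: Feb 22 2005.

Dec 28 2004, Jan 25 2005, Feb 22 2005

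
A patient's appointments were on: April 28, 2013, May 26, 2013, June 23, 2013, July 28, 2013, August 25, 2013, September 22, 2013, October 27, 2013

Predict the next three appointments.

November 24, 2013; December 22, 2013; January 26, 2014

Gaps: 28, 28, 35, 28, 28, 35 days — a mix of 28 and 35. Every date is a Sunday.
Each is the 4th Sunday of its month.
November 2013 — 4th Sunday is November 24, 2013.
December 2013 — 4th Sunday is December 22, 2013.
4th Sunday of January 2014: January 26, 2014.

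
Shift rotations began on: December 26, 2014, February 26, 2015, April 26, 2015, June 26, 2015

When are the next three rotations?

Each date is the 26th; the gaps (62, 59, 61) track the month lengths.
The rule is the 26th of every 2 months.
August 2015: August 26, 2015.
October 2015: October 26, 2015.
December 2015: December 26, 2015.

August 26, 2015; October 26, 2015; December 26, 2015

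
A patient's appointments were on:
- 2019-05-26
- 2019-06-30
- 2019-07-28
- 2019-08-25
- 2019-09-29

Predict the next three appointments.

2019-10-27, 2019-11-24, 2019-12-29

Every date is a Sunday; gaps 35, 28, 28, 35 days.
Each is the last Sunday of its month (at least one falls on the 29th or later, ruling out '4th Sunday').
Last Sunday of October 2019: 2019-10-27.
November 2019 ends with Sunday 2019-11-24.
December 2019 ends with Sunday 2019-12-29.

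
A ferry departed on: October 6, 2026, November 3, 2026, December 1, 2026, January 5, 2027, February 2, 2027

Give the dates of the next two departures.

March 2, 2027; April 6, 2027

These are Tuesdays at 28- or 35-day spacing (28, 28, 35, 28).
The pattern: 1st Tuesday of the month.
1st Tuesday of March 2027: March 2, 2027.
1st Tuesday of April 2027: April 6, 2027.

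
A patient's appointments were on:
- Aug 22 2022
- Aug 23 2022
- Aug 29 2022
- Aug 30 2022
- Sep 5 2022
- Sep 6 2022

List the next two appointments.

Sep 12 2022, Sep 13 2022

Every event lands on a Monday or Tuesday (gaps cycle 1, 6, 1, 6, 1).
So the schedule is: every Monday and Tuesday.
Next Monday: Sep 12 2022.
The following Tuesday is Sep 13 2022.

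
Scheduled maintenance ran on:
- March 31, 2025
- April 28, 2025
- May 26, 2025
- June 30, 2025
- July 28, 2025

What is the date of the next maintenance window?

All Mondays; the gaps (28, 28, 35, 28) vary with month length.
This is the last Monday of each month.
Last Monday of August 2025: August 25, 2025.

August 25, 2025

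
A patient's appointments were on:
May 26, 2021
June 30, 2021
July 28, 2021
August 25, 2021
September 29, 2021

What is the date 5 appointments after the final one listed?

February 23, 2022

Every date is a Wednesday; gaps 35, 28, 28, 35 days.
Each is the last Wednesday of its month (at least one falls on the 29th or later, ruling out '4th Wednesday').
October 2021 ends with Wednesday October 27, 2021.
November 2021 ends with Wednesday November 24, 2021.
December 2021 ends with Wednesday December 29, 2021.
January 2022 ends with Wednesday January 26, 2022.
February 2022 ends with Wednesday February 23, 2022.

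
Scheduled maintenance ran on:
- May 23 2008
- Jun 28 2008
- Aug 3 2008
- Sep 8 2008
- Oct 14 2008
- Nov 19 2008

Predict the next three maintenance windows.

Dec 25 2008, Jan 30 2009, Mar 7 2009

Every event comes 36 days after the last (36, 36, 36, 36, 36).
Nov 19 2008 + 36 days = Dec 25 2008.
Dec 25 2008 + 36 days = Jan 30 2009.
Jan 30 2009 + 36 days = Mar 7 2009.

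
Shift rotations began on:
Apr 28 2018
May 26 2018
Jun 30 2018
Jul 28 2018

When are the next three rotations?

Every date is a Saturday; gaps 28, 35, 28 days.
Each is the last Saturday of its month (at least one falls on the 29th or later, ruling out '4th Saturday').
Last Saturday of August 2018: Aug 25 2018.
September 2018 ends with Saturday Sep 29 2018.
October 2018 ends with Saturday Oct 27 2018.

Aug 25 2018, Sep 29 2018, Oct 27 2018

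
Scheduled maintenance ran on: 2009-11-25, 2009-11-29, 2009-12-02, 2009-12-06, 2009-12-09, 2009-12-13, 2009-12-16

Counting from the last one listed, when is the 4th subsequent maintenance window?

2009-12-30

The gap pattern 4, 3, 4, 3, 4, 3 repeats every 2 events.
These are the Wednesdays and Sundays of each week.
Next Sunday: 2009-12-20.
Next Wednesday: 2009-12-23.
Next Sunday: 2009-12-27.
The following Wednesday is 2009-12-30.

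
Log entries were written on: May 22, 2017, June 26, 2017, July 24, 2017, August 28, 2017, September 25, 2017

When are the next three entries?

All dates are Mondays, 35, 28, 35, 28 days apart.
Specifically, the 4th Monday of each month.
4th Monday of October 2017: October 23, 2017.
November 2017 — 4th Monday is November 27, 2017.
December 2017 — 4th Monday is December 25, 2017.

October 23, 2017; November 27, 2017; December 25, 2017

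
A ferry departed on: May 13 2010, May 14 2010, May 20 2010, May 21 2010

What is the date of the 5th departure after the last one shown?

Gaps: 1, 6, 1 days — not constant, but cyclic with period 2.
The events fall on every Thursday and Friday.
The following Thursday is May 27 2010.
The following Friday is May 28 2010.
Next Thursday: Jun 3 2010.
Next Friday: Jun 4 2010.
The following Thursday is Jun 10 2010.

Jun 10 2010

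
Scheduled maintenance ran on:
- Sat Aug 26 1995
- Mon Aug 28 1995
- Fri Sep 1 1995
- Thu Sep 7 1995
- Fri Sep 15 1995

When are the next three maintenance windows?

The spacing grows by 2 each time: 2, 4, 6, 8 days.
Next gap: 10 days. Fri Sep 15 1995 + 10 days = Mon Sep 25 1995.
Next gap: 12 days. Mon Sep 25 1995 + 12 days = Sat Oct 7 1995.
Next gap: 14 days. Sat Oct 7 1995 + 14 days = Sat Oct 21 1995.

Mon Sep 25 1995, Sat Oct 7 1995, Sat Oct 21 1995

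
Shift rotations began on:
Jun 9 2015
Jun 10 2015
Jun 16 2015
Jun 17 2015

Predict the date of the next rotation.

Jun 23 2015

Gaps: 1, 6, 1 days — not constant, but cyclic with period 2.
The events fall on every Tuesday and Wednesday.
The following Tuesday is Jun 23 2015.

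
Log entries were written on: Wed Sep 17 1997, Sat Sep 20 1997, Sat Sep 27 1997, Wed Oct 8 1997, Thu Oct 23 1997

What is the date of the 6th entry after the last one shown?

Intervals are 3, 7, 11, 15 days — an arithmetic progression with common difference 4.
Next gap: 19 days. Thu Oct 23 1997 + 19 days = Tue Nov 11 1997.
Next gap: 23 days. Tue Nov 11 1997 + 23 days = Thu Dec 4 1997.
Next gap: 27 days. Thu Dec 4 1997 + 27 days = Wed Dec 31 1997.
Next gap: 31 days. Wed Dec 31 1997 + 31 days = Sat Jan 31 1998.
Next gap: 35 days. Sat Jan 31 1998 + 35 days = Sat Mar 7 1998.
Next gap: 39 days. Sat Mar 7 1998 + 39 days = Wed Apr 15 1998.

Wed Apr 15 1998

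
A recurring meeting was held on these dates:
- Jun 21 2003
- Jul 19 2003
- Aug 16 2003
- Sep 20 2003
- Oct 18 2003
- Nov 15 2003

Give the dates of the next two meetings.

All dates are Saturdays, 28, 28, 35, 28, 28 days apart.
Specifically, the 3rd Saturday of each month.
December 2003 — 3rd Saturday is Dec 20 2003.
3rd Saturday of January 2004: Jan 17 2004.

Dec 20 2003, Jan 17 2004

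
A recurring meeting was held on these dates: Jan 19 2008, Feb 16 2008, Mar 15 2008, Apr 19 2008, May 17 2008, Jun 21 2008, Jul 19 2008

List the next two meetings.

These are Saturdays at 28- or 35-day spacing (28, 28, 35, 28, 35, 28).
The pattern: 3rd Saturday of the month.
August 2008 — 3rd Saturday is Aug 16 2008.
September 2008 — 3rd Saturday is Sep 20 2008.

Aug 16 2008, Sep 20 2008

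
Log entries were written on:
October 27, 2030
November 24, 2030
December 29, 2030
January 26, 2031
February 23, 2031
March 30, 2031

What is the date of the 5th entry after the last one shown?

These are Sundays with 28, 35, 28, 28, 35-day gaps.
Each is the final Sunday of its month — December 29, 2030 is past the 28th, so '4th Sunday' doesn't fit.
Last Sunday of April 2031: April 27, 2031.
Last Sunday of May 2031: May 25, 2031.
Last Sunday of June 2031: June 29, 2031.
Last Sunday of July 2031: July 27, 2031.
August 2031 ends with Sunday August 31, 2031.

August 31, 2031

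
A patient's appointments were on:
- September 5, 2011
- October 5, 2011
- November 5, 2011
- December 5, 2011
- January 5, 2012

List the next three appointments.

Each date is the 5th; the gaps (30, 31, 30, 31) track the month lengths.
The rule is the 5th of each month.
February 2012: February 5, 2012.
March 2012: March 5, 2012.
April 2012: April 5, 2012.

February 5, 2012; March 5, 2012; April 5, 2012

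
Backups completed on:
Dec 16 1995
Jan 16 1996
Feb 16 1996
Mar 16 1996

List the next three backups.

Apr 16 1996, May 16 1996, Jun 16 1996

The day-of-month is always 16 (31, 31, 29 days between events).
So this recurs on the 16th of each month.
Next: April 1996 → Apr 16 1996.
May 1996: May 16 1996.
Next: June 1996 → Jun 16 1996.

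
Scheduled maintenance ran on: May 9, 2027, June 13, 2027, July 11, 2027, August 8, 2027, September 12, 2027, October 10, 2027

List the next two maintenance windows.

November 14, 2027; December 12, 2027

All dates are Sundays, 35, 28, 28, 35, 28 days apart.
Specifically, the 2nd Sunday of each month.
2nd Sunday of November 2027: November 14, 2027.
2nd Sunday of December 2027: December 12, 2027.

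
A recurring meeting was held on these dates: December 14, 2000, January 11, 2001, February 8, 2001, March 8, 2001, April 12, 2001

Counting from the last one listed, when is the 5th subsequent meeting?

September 13, 2001

These are Thursdays at 28- or 35-day spacing (28, 28, 28, 35).
The pattern: 2nd Thursday of the month.
May 2001 — 2nd Thursday is May 10, 2001.
2nd Thursday of June 2001: June 14, 2001.
July 2001 — 2nd Thursday is July 12, 2001.
2nd Thursday of August 2001: August 9, 2001.
2nd Thursday of September 2001: September 13, 2001.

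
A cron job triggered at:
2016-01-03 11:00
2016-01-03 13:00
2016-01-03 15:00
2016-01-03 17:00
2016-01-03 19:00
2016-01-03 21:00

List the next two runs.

2016-01-03 23:00, 2016-01-04 01:00

The interval is a steady 2 hours (2, 2, 2, 2, 2).
2016-01-03 21:00 + 2 h = 2016-01-03 23:00.
2016-01-03 23:00 + 2 h = 2016-01-04 01:00.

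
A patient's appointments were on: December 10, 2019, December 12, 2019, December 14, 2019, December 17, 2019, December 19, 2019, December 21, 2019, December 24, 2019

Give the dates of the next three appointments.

December 26, 2019; December 28, 2019; December 31, 2019

Every event lands on a Tuesday or Thursday or Saturday (gaps cycle 2, 2, 3, 2, 2, 3).
So the schedule is: every Tuesday, Thursday and Saturday.
Next Thursday: December 26, 2019.
The following Saturday is December 28, 2019.
Next Tuesday: December 31, 2019.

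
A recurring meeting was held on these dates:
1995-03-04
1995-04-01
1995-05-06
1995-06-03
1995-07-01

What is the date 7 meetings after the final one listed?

1996-02-03

Gaps: 28, 35, 28, 28 days — a mix of 28 and 35. Every date is a Saturday.
Each is the 1st Saturday of its month.
August 1995 — 1st Saturday is 1995-08-05.
1st Saturday of September 1995: 1995-09-02.
October 1995 — 1st Saturday is 1995-10-07.
November 1995 — 1st Saturday is 1995-11-04.
December 1995 — 1st Saturday is 1995-12-02.
January 1996 — 1st Saturday is 1996-01-06.
February 1996 — 1st Saturday is 1996-02-03.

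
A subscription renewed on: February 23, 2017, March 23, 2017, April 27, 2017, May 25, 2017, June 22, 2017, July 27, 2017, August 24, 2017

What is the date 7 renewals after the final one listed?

March 22, 2018

All dates are Thursdays, 28, 35, 28, 28, 35, 28 days apart.
Specifically, the 4th Thursday of each month.
4th Thursday of September 2017: September 28, 2017.
4th Thursday of October 2017: October 26, 2017.
November 2017 — 4th Thursday is November 23, 2017.
December 2017 — 4th Thursday is December 28, 2017.
4th Thursday of January 2018: January 25, 2018.
February 2018 — 4th Thursday is February 22, 2018.
March 2018 — 4th Thursday is March 22, 2018.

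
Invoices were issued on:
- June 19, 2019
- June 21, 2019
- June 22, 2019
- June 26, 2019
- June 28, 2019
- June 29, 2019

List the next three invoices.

July 3, 2019; July 5, 2019; July 6, 2019

Every event lands on a Wednesday or Friday or Saturday (gaps cycle 2, 1, 4, 2, 1).
So the schedule is: every Wednesday, Friday and Saturday.
Next Wednesday: July 3, 2019.
The following Friday is July 5, 2019.
The following Saturday is July 6, 2019.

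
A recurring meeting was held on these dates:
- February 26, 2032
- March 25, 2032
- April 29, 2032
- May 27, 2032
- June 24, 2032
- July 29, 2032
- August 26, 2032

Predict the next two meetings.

September 30, 2032; October 28, 2032

Every date is a Thursday; gaps 28, 35, 28, 28, 35, 28 days.
Each is the last Thursday of its month (at least one falls on the 29th or later, ruling out '4th Thursday').
September 2032 ends with Thursday September 30, 2032.
Last Thursday of October 2032: October 28, 2032.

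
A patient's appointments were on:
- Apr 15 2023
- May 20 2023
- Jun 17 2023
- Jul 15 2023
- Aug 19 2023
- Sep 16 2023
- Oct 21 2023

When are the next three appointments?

Nov 18 2023, Dec 16 2023, Jan 20 2024

These are Saturdays at 28- or 35-day spacing (35, 28, 28, 35, 28, 35).
The pattern: 3rd Saturday of the month.
November 2023 — 3rd Saturday is Nov 18 2023.
December 2023 — 3rd Saturday is Dec 16 2023.
January 2024 — 3rd Saturday is Jan 20 2024.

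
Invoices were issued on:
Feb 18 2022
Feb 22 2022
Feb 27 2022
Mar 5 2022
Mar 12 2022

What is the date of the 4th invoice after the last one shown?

Apr 19 2022

The spacing grows by 1 each time: 4, 5, 6, 7 days.
Next gap: 8 days. Mar 12 2022 + 8 days = Mar 20 2022.
Next gap: 9 days. Mar 20 2022 + 9 days = Mar 29 2022.
Next gap: 10 days. Mar 29 2022 + 10 days = Apr 8 2022.
Next gap: 11 days. Apr 8 2022 + 11 days = Apr 19 2022.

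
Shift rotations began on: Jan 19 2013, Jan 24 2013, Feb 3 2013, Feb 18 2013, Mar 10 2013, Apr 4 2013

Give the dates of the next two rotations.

The spacing grows by 5 each time: 5, 10, 15, 20, 25 days.
Next gap: 30 days. Apr 4 2013 + 30 days = May 4 2013.
Next gap: 35 days. May 4 2013 + 35 days = Jun 8 2013.

May 4 2013, Jun 8 2013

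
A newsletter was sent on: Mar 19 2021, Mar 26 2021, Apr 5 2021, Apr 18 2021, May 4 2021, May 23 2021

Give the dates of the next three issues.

Jun 14 2021, Jul 9 2021, Aug 6 2021

The spacing grows by 3 each time: 7, 10, 13, 16, 19 days.
Next gap: 22 days. May 23 2021 + 22 days = Jun 14 2021.
Next gap: 25 days. Jun 14 2021 + 25 days = Jul 9 2021.
Next gap: 28 days. Jul 9 2021 + 28 days = Aug 6 2021.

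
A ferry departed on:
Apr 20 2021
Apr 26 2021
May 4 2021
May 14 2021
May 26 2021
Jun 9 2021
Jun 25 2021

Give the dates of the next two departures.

Gaps: 6, 8, 10, 12, 14, 16 days — each gap is 2 larger than the previous one.
Next gap: 18 days. Jun 25 2021 + 18 days = Jul 13 2021.
Next gap: 20 days. Jul 13 2021 + 20 days = Aug 2 2021.

Jul 13 2021, Aug 2 2021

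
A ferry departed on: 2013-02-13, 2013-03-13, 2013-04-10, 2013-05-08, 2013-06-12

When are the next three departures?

These are Wednesdays at 28- or 35-day spacing (28, 28, 28, 35).
The pattern: 2nd Wednesday of the month.
2nd Wednesday of July 2013: 2013-07-10.
2nd Wednesday of August 2013: 2013-08-14.
September 2013 — 2nd Wednesday is 2013-09-11.

2013-07-10, 2013-08-14, 2013-09-11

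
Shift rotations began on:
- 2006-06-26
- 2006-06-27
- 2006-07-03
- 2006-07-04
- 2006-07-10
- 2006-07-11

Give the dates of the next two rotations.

2006-07-17, 2006-07-18

Gaps: 1, 6, 1, 6, 1 days — not constant, but cyclic with period 2.
The events fall on every Monday and Tuesday.
The following Monday is 2006-07-17.
The following Tuesday is 2006-07-18.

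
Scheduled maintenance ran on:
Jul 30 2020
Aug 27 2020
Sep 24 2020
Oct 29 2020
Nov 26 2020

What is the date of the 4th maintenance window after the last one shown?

Mar 25 2021

Every date is a Thursday; gaps 28, 28, 35, 28 days.
Each is the last Thursday of its month (at least one falls on the 29th or later, ruling out '4th Thursday').
December 2020 ends with Thursday Dec 31 2020.
Last Thursday of January 2021: Jan 28 2021.
Last Thursday of February 2021: Feb 25 2021.
Last Thursday of March 2021: Mar 25 2021.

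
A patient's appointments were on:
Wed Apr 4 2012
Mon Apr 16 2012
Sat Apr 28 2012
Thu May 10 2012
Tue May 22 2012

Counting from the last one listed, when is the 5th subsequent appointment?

Sat Jul 21 2012

Every event comes 12 days after the last (12, 12, 12, 12).
Tue May 22 2012 + 12 days = Sun Jun 3 2012.
Sun Jun 3 2012 + 12 days = Fri Jun 15 2012.
Fri Jun 15 2012 + 12 days = Wed Jun 27 2012.
Wed Jun 27 2012 + 12 days = Mon Jul 9 2012.
Mon Jul 9 2012 + 12 days = Sat Jul 21 2012.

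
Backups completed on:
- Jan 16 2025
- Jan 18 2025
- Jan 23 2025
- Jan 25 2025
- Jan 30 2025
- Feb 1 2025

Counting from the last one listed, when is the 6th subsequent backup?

Feb 22 2025

The gap pattern 2, 5, 2, 5, 2 repeats every 2 events.
These are the Thursdays and Saturdays of each week.
The following Thursday is Feb 6 2025.
Next Saturday: Feb 8 2025.
The following Thursday is Feb 13 2025.
The following Saturday is Feb 15 2025.
Next Thursday: Feb 20 2025.
The following Saturday is Feb 22 2025.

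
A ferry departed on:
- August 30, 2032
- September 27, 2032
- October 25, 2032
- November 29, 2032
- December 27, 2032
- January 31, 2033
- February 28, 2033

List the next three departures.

March 28, 2033; April 25, 2033; May 30, 2033

These are Mondays with 28, 28, 35, 28, 35, 28-day gaps.
Each is the final Monday of its month — August 30, 2032 is past the 28th, so '4th Monday' doesn't fit.
March 2033 ends with Monday March 28, 2033.
Last Monday of April 2033: April 25, 2033.
Last Monday of May 2033: May 30, 2033.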